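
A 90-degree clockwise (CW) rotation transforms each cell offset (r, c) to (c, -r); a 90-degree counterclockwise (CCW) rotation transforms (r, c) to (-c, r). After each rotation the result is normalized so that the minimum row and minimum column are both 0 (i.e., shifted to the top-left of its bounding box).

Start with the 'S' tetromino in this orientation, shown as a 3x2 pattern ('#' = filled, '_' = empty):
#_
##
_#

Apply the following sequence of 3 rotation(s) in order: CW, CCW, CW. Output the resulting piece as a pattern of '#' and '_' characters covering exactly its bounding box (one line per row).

Start:
#_
##
_#
After rotation 1 (CW):
_##
##_
After rotation 2 (CCW):
#_
##
_#
After rotation 3 (CW):
_##
##_

Answer: _##
##_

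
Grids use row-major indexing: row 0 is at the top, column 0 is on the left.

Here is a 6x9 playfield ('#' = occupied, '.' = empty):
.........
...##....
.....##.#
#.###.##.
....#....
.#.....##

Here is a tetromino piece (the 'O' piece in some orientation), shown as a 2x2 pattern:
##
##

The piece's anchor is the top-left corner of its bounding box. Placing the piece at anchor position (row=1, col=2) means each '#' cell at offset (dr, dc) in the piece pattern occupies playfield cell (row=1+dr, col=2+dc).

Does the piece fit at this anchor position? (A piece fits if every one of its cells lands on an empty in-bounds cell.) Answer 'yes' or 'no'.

Answer: no

Derivation:
Check each piece cell at anchor (1, 2):
  offset (0,0) -> (1,2): empty -> OK
  offset (0,1) -> (1,3): occupied ('#') -> FAIL
  offset (1,0) -> (2,2): empty -> OK
  offset (1,1) -> (2,3): empty -> OK
All cells valid: no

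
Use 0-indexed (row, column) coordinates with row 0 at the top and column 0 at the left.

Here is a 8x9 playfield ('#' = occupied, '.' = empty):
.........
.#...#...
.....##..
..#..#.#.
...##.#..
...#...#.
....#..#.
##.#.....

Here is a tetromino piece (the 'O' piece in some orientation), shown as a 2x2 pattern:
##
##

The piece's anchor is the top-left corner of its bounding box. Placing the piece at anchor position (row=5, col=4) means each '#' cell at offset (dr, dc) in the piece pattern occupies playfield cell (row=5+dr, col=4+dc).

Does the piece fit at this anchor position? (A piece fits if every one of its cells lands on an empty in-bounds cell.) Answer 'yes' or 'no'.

Check each piece cell at anchor (5, 4):
  offset (0,0) -> (5,4): empty -> OK
  offset (0,1) -> (5,5): empty -> OK
  offset (1,0) -> (6,4): occupied ('#') -> FAIL
  offset (1,1) -> (6,5): empty -> OK
All cells valid: no

Answer: no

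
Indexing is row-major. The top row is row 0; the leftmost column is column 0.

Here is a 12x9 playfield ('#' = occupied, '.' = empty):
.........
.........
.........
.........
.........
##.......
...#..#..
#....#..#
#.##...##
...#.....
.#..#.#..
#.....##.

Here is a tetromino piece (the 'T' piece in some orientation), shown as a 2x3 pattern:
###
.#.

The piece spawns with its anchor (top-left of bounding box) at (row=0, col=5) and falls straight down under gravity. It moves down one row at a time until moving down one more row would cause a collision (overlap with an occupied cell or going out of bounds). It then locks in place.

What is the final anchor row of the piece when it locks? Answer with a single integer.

Answer: 4

Derivation:
Spawn at (row=0, col=5). Try each row:
  row 0: fits
  row 1: fits
  row 2: fits
  row 3: fits
  row 4: fits
  row 5: blocked -> lock at row 4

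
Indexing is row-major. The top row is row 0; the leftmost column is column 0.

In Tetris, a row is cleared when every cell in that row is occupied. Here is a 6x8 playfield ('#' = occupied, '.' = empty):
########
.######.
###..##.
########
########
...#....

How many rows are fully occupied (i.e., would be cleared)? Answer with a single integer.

Check each row:
  row 0: 0 empty cells -> FULL (clear)
  row 1: 2 empty cells -> not full
  row 2: 3 empty cells -> not full
  row 3: 0 empty cells -> FULL (clear)
  row 4: 0 empty cells -> FULL (clear)
  row 5: 7 empty cells -> not full
Total rows cleared: 3

Answer: 3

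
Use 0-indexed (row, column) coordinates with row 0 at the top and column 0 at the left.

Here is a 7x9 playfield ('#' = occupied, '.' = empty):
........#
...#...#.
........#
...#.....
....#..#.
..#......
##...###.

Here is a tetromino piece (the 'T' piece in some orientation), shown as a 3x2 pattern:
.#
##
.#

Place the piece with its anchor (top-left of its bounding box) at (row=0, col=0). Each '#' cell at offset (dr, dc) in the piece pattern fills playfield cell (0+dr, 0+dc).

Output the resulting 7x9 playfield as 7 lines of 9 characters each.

Answer: .#......#
##.#...#.
.#......#
...#.....
....#..#.
..#......
##...###.

Derivation:
Fill (0+0,0+1) = (0,1)
Fill (0+1,0+0) = (1,0)
Fill (0+1,0+1) = (1,1)
Fill (0+2,0+1) = (2,1)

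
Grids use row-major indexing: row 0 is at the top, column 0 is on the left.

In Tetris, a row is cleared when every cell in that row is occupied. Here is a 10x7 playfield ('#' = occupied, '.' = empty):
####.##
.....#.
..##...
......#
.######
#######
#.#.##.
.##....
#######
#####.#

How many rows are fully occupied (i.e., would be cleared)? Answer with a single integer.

Answer: 2

Derivation:
Check each row:
  row 0: 1 empty cell -> not full
  row 1: 6 empty cells -> not full
  row 2: 5 empty cells -> not full
  row 3: 6 empty cells -> not full
  row 4: 1 empty cell -> not full
  row 5: 0 empty cells -> FULL (clear)
  row 6: 3 empty cells -> not full
  row 7: 5 empty cells -> not full
  row 8: 0 empty cells -> FULL (clear)
  row 9: 1 empty cell -> not full
Total rows cleared: 2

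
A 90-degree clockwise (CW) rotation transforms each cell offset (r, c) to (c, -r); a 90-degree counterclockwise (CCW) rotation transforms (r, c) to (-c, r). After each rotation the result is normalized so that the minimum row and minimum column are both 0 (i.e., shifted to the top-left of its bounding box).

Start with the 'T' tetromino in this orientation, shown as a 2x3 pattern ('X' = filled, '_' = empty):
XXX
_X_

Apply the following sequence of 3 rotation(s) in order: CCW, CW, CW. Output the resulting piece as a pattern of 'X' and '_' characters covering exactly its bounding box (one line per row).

Start:
XXX
_X_
After rotation 1 (CCW):
X_
XX
X_
After rotation 2 (CW):
XXX
_X_
After rotation 3 (CW):
_X
XX
_X

Answer: _X
XX
_X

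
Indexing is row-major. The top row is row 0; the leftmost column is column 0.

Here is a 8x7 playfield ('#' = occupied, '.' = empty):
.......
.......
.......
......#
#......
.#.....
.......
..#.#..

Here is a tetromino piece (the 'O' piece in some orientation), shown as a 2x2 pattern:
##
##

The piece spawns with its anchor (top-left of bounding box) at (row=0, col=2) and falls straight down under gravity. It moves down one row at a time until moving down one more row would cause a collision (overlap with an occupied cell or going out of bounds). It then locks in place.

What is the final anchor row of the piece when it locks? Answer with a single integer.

Spawn at (row=0, col=2). Try each row:
  row 0: fits
  row 1: fits
  row 2: fits
  row 3: fits
  row 4: fits
  row 5: fits
  row 6: blocked -> lock at row 5

Answer: 5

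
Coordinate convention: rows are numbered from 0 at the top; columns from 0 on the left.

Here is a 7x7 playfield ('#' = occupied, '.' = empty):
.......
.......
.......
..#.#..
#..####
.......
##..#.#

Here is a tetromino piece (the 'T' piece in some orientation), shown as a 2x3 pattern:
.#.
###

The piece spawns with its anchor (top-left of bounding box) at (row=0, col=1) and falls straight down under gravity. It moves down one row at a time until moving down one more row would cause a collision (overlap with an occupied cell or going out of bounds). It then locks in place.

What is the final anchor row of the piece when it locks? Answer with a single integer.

Spawn at (row=0, col=1). Try each row:
  row 0: fits
  row 1: fits
  row 2: blocked -> lock at row 1

Answer: 1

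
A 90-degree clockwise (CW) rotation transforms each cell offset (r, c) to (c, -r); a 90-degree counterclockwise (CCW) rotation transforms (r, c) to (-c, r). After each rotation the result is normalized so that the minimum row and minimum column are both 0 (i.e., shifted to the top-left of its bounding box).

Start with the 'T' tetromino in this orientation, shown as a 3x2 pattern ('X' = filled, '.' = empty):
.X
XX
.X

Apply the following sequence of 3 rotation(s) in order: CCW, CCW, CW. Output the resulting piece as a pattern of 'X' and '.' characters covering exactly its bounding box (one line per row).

Answer: XXX
.X.

Derivation:
Start:
.X
XX
.X
After rotation 1 (CCW):
XXX
.X.
After rotation 2 (CCW):
X.
XX
X.
After rotation 3 (CW):
XXX
.X.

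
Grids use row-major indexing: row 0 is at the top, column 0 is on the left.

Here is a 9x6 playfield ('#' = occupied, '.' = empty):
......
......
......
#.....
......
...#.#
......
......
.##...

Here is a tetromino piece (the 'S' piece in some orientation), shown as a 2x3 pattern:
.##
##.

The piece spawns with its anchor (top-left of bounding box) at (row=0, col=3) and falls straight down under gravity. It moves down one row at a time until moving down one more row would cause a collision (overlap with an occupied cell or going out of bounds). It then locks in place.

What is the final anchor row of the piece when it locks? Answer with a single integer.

Answer: 3

Derivation:
Spawn at (row=0, col=3). Try each row:
  row 0: fits
  row 1: fits
  row 2: fits
  row 3: fits
  row 4: blocked -> lock at row 3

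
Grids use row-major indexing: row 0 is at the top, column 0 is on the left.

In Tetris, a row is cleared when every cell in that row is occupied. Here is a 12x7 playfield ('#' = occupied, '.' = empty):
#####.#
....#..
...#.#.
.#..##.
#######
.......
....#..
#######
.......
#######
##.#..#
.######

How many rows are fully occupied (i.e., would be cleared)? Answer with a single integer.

Answer: 3

Derivation:
Check each row:
  row 0: 1 empty cell -> not full
  row 1: 6 empty cells -> not full
  row 2: 5 empty cells -> not full
  row 3: 4 empty cells -> not full
  row 4: 0 empty cells -> FULL (clear)
  row 5: 7 empty cells -> not full
  row 6: 6 empty cells -> not full
  row 7: 0 empty cells -> FULL (clear)
  row 8: 7 empty cells -> not full
  row 9: 0 empty cells -> FULL (clear)
  row 10: 3 empty cells -> not full
  row 11: 1 empty cell -> not full
Total rows cleared: 3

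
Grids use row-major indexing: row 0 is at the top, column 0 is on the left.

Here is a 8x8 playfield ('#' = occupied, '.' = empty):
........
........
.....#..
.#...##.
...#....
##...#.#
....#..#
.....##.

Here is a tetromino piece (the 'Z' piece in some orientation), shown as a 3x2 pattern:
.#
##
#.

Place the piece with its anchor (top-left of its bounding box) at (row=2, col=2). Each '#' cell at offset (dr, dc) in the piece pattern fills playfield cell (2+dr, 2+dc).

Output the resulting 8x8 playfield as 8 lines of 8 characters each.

Fill (2+0,2+1) = (2,3)
Fill (2+1,2+0) = (3,2)
Fill (2+1,2+1) = (3,3)
Fill (2+2,2+0) = (4,2)

Answer: ........
........
...#.#..
.###.##.
..##....
##...#.#
....#..#
.....##.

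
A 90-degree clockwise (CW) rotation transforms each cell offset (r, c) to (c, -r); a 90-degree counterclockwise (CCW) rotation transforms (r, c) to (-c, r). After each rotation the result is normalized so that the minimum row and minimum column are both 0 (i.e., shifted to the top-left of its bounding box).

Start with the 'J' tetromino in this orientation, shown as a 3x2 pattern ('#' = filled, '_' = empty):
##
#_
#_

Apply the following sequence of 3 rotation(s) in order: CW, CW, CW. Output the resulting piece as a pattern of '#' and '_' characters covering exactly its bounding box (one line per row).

Start:
##
#_
#_
After rotation 1 (CW):
###
__#
After rotation 2 (CW):
_#
_#
##
After rotation 3 (CW):
#__
###

Answer: #__
###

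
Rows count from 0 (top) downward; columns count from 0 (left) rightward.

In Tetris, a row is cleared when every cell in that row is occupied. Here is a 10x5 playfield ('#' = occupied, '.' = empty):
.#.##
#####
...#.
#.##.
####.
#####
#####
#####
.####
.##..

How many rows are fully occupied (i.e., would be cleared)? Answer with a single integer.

Check each row:
  row 0: 2 empty cells -> not full
  row 1: 0 empty cells -> FULL (clear)
  row 2: 4 empty cells -> not full
  row 3: 2 empty cells -> not full
  row 4: 1 empty cell -> not full
  row 5: 0 empty cells -> FULL (clear)
  row 6: 0 empty cells -> FULL (clear)
  row 7: 0 empty cells -> FULL (clear)
  row 8: 1 empty cell -> not full
  row 9: 3 empty cells -> not full
Total rows cleared: 4

Answer: 4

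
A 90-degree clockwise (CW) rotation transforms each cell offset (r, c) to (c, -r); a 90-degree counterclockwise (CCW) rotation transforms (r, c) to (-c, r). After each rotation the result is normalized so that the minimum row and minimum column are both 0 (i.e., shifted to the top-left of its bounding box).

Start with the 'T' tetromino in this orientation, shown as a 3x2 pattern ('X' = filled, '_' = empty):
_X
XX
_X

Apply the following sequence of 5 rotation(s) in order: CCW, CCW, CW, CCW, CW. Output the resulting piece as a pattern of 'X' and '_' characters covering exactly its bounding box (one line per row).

Start:
_X
XX
_X
After rotation 1 (CCW):
XXX
_X_
After rotation 2 (CCW):
X_
XX
X_
After rotation 3 (CW):
XXX
_X_
After rotation 4 (CCW):
X_
XX
X_
After rotation 5 (CW):
XXX
_X_

Answer: XXX
_X_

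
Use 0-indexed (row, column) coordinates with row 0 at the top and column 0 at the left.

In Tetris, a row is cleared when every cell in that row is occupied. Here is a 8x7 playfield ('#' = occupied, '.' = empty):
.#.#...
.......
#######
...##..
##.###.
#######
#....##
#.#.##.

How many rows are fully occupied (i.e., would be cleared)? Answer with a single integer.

Answer: 2

Derivation:
Check each row:
  row 0: 5 empty cells -> not full
  row 1: 7 empty cells -> not full
  row 2: 0 empty cells -> FULL (clear)
  row 3: 5 empty cells -> not full
  row 4: 2 empty cells -> not full
  row 5: 0 empty cells -> FULL (clear)
  row 6: 4 empty cells -> not full
  row 7: 3 empty cells -> not full
Total rows cleared: 2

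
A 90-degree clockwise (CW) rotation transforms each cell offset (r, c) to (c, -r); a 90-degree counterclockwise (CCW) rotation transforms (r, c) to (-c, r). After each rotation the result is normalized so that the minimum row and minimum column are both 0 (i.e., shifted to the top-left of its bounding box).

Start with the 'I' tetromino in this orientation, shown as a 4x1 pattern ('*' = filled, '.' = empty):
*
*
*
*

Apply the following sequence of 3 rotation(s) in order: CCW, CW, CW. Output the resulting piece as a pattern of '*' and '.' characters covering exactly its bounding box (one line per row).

Answer: ****

Derivation:
Start:
*
*
*
*
After rotation 1 (CCW):
****
After rotation 2 (CW):
*
*
*
*
After rotation 3 (CW):
****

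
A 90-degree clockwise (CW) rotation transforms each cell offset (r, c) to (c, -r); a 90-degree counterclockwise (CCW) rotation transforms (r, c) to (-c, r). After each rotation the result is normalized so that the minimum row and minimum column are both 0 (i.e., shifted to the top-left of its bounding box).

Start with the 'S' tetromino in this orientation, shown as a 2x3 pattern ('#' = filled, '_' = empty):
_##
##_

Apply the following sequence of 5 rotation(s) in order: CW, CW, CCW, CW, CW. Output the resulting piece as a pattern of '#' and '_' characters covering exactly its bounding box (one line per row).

Start:
_##
##_
After rotation 1 (CW):
#_
##
_#
After rotation 2 (CW):
_##
##_
After rotation 3 (CCW):
#_
##
_#
After rotation 4 (CW):
_##
##_
After rotation 5 (CW):
#_
##
_#

Answer: #_
##
_#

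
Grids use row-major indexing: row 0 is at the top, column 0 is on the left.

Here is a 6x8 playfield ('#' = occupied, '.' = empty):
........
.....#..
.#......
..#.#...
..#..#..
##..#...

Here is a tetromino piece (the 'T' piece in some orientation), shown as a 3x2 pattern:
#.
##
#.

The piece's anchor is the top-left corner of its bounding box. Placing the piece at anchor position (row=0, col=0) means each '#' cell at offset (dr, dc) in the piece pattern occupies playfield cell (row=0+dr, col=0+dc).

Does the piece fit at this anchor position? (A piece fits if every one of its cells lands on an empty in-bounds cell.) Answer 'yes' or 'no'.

Answer: yes

Derivation:
Check each piece cell at anchor (0, 0):
  offset (0,0) -> (0,0): empty -> OK
  offset (1,0) -> (1,0): empty -> OK
  offset (1,1) -> (1,1): empty -> OK
  offset (2,0) -> (2,0): empty -> OK
All cells valid: yes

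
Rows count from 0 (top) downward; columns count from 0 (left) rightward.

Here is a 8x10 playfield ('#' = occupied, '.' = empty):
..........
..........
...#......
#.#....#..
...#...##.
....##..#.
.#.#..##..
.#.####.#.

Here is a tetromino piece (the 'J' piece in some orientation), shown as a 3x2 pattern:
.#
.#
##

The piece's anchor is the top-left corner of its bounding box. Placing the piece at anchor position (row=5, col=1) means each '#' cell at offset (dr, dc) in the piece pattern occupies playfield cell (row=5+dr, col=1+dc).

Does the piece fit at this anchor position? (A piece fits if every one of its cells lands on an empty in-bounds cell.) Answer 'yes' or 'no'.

Check each piece cell at anchor (5, 1):
  offset (0,1) -> (5,2): empty -> OK
  offset (1,1) -> (6,2): empty -> OK
  offset (2,0) -> (7,1): occupied ('#') -> FAIL
  offset (2,1) -> (7,2): empty -> OK
All cells valid: no

Answer: no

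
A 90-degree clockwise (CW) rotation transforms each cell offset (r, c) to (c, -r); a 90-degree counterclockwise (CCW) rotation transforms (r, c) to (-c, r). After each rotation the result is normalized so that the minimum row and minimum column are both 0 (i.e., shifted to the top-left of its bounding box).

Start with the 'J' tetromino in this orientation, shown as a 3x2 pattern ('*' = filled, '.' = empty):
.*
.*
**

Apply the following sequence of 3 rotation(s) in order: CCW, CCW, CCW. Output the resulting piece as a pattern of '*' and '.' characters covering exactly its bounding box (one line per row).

Answer: *..
***

Derivation:
Start:
.*
.*
**
After rotation 1 (CCW):
***
..*
After rotation 2 (CCW):
**
*.
*.
After rotation 3 (CCW):
*..
***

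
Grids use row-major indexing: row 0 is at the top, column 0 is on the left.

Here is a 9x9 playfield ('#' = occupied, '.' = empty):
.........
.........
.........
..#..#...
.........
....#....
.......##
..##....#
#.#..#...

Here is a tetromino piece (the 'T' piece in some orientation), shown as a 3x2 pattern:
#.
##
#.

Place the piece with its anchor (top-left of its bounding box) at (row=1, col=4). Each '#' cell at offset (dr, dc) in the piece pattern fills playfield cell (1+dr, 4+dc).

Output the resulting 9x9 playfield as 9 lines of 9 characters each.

Answer: .........
....#....
....##...
..#.##...
.........
....#....
.......##
..##....#
#.#..#...

Derivation:
Fill (1+0,4+0) = (1,4)
Fill (1+1,4+0) = (2,4)
Fill (1+1,4+1) = (2,5)
Fill (1+2,4+0) = (3,4)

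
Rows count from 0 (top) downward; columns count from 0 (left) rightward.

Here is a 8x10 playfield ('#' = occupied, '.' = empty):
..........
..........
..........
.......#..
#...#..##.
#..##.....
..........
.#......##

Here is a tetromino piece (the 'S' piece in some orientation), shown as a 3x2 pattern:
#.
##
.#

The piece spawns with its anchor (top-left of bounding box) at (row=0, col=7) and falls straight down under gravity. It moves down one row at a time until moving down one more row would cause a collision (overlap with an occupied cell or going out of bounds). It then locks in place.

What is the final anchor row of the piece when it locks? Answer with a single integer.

Answer: 1

Derivation:
Spawn at (row=0, col=7). Try each row:
  row 0: fits
  row 1: fits
  row 2: blocked -> lock at row 1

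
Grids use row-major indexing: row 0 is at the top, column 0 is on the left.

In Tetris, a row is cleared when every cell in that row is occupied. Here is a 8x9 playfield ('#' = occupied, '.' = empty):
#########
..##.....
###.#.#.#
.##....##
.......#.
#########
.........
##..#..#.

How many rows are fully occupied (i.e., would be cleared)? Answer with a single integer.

Check each row:
  row 0: 0 empty cells -> FULL (clear)
  row 1: 7 empty cells -> not full
  row 2: 3 empty cells -> not full
  row 3: 5 empty cells -> not full
  row 4: 8 empty cells -> not full
  row 5: 0 empty cells -> FULL (clear)
  row 6: 9 empty cells -> not full
  row 7: 5 empty cells -> not full
Total rows cleared: 2

Answer: 2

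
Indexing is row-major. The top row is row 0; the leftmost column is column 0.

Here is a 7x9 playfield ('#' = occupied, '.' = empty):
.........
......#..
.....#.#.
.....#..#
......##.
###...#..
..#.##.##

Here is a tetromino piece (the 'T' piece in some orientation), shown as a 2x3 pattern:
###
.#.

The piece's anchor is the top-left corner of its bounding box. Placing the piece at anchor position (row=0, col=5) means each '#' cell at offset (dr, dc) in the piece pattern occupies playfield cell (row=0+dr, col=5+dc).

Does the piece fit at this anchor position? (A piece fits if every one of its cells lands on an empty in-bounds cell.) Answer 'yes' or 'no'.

Check each piece cell at anchor (0, 5):
  offset (0,0) -> (0,5): empty -> OK
  offset (0,1) -> (0,6): empty -> OK
  offset (0,2) -> (0,7): empty -> OK
  offset (1,1) -> (1,6): occupied ('#') -> FAIL
All cells valid: no

Answer: no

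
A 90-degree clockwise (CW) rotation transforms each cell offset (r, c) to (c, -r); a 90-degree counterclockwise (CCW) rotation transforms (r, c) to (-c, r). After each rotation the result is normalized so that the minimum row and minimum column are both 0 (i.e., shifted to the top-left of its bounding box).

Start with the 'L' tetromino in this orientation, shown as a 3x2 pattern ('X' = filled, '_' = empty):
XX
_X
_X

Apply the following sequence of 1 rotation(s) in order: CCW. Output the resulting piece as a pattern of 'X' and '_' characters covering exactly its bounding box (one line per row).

Answer: XXX
X__

Derivation:
Start:
XX
_X
_X
After rotation 1 (CCW):
XXX
X__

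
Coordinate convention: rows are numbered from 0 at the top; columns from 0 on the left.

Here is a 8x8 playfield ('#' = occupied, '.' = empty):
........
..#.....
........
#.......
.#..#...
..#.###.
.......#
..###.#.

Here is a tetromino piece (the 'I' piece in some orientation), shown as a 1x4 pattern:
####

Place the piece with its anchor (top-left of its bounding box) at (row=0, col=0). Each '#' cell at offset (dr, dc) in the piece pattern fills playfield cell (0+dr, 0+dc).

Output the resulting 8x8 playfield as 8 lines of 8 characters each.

Answer: ####....
..#.....
........
#.......
.#..#...
..#.###.
.......#
..###.#.

Derivation:
Fill (0+0,0+0) = (0,0)
Fill (0+0,0+1) = (0,1)
Fill (0+0,0+2) = (0,2)
Fill (0+0,0+3) = (0,3)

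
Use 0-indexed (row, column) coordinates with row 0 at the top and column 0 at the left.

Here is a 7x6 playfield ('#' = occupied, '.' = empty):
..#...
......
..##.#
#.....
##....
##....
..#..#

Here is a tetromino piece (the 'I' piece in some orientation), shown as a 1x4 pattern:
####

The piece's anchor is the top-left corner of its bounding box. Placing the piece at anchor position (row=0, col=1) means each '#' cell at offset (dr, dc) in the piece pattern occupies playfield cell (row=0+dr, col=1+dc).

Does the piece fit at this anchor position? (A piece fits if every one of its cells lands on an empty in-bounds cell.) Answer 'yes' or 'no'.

Check each piece cell at anchor (0, 1):
  offset (0,0) -> (0,1): empty -> OK
  offset (0,1) -> (0,2): occupied ('#') -> FAIL
  offset (0,2) -> (0,3): empty -> OK
  offset (0,3) -> (0,4): empty -> OK
All cells valid: no

Answer: no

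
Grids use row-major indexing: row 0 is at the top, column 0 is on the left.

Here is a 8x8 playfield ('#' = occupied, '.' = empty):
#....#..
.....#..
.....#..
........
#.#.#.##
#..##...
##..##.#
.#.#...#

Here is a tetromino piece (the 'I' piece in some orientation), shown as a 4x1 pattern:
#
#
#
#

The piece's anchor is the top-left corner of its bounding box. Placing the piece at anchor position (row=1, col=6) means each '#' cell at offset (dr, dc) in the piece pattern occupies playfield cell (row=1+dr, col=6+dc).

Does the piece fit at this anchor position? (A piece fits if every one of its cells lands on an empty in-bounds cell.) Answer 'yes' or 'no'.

Check each piece cell at anchor (1, 6):
  offset (0,0) -> (1,6): empty -> OK
  offset (1,0) -> (2,6): empty -> OK
  offset (2,0) -> (3,6): empty -> OK
  offset (3,0) -> (4,6): occupied ('#') -> FAIL
All cells valid: no

Answer: no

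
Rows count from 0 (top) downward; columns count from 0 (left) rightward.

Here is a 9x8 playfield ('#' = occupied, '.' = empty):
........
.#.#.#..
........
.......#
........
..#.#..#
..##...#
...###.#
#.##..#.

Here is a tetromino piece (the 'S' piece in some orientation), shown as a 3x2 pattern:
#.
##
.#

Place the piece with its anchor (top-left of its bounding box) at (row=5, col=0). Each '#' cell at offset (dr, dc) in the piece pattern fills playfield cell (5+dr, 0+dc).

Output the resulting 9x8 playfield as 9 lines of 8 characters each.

Fill (5+0,0+0) = (5,0)
Fill (5+1,0+0) = (6,0)
Fill (5+1,0+1) = (6,1)
Fill (5+2,0+1) = (7,1)

Answer: ........
.#.#.#..
........
.......#
........
#.#.#..#
####...#
.#.###.#
#.##..#.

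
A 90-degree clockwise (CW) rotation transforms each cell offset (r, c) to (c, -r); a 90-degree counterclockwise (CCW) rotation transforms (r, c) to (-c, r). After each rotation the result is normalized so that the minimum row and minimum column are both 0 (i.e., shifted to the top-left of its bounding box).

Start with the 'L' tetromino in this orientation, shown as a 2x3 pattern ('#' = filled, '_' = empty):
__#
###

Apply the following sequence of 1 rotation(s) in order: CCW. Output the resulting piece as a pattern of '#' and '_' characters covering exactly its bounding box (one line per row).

Start:
__#
###
After rotation 1 (CCW):
##
_#
_#

Answer: ##
_#
_#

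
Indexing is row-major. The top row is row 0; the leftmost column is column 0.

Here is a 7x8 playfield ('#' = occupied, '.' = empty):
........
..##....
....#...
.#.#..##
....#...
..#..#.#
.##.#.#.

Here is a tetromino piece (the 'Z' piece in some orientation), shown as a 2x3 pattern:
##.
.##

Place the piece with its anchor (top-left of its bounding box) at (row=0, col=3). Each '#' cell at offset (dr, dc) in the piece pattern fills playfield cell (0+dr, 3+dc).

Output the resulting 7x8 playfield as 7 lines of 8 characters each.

Answer: ...##...
..####..
....#...
.#.#..##
....#...
..#..#.#
.##.#.#.

Derivation:
Fill (0+0,3+0) = (0,3)
Fill (0+0,3+1) = (0,4)
Fill (0+1,3+1) = (1,4)
Fill (0+1,3+2) = (1,5)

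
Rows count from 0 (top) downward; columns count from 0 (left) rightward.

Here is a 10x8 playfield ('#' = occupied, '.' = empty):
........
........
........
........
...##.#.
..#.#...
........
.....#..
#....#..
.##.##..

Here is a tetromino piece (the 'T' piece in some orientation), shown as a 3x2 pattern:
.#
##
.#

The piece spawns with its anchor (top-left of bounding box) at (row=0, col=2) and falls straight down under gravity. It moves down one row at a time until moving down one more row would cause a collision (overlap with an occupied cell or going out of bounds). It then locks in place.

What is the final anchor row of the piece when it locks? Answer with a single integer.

Spawn at (row=0, col=2). Try each row:
  row 0: fits
  row 1: fits
  row 2: blocked -> lock at row 1

Answer: 1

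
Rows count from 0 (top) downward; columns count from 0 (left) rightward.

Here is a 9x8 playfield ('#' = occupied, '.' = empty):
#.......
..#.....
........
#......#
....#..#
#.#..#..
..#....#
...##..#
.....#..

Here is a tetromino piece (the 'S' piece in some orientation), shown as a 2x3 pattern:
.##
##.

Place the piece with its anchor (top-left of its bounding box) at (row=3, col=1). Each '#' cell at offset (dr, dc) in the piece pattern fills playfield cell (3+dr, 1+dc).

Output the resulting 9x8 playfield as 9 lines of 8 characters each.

Answer: #.......
..#.....
........
#.##...#
.##.#..#
#.#..#..
..#....#
...##..#
.....#..

Derivation:
Fill (3+0,1+1) = (3,2)
Fill (3+0,1+2) = (3,3)
Fill (3+1,1+0) = (4,1)
Fill (3+1,1+1) = (4,2)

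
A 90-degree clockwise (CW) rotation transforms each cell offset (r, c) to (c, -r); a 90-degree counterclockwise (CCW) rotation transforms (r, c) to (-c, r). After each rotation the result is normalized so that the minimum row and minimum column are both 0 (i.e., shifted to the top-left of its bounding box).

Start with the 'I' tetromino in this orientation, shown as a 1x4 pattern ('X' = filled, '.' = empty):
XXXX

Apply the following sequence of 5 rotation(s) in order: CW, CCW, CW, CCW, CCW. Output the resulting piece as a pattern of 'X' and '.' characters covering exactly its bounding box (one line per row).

Start:
XXXX
After rotation 1 (CW):
X
X
X
X
After rotation 2 (CCW):
XXXX
After rotation 3 (CW):
X
X
X
X
After rotation 4 (CCW):
XXXX
After rotation 5 (CCW):
X
X
X
X

Answer: X
X
X
X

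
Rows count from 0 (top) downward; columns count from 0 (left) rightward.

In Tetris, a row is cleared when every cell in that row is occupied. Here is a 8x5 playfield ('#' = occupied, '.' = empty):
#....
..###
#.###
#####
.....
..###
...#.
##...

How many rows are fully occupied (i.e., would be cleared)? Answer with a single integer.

Check each row:
  row 0: 4 empty cells -> not full
  row 1: 2 empty cells -> not full
  row 2: 1 empty cell -> not full
  row 3: 0 empty cells -> FULL (clear)
  row 4: 5 empty cells -> not full
  row 5: 2 empty cells -> not full
  row 6: 4 empty cells -> not full
  row 7: 3 empty cells -> not full
Total rows cleared: 1

Answer: 1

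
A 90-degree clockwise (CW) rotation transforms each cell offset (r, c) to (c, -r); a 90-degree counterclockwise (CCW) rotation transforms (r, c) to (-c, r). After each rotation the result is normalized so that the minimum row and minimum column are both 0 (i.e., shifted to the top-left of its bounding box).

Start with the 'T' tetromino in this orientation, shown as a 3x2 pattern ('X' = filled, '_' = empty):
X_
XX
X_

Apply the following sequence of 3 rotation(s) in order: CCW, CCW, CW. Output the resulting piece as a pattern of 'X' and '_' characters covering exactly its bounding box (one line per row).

Answer: _X_
XXX

Derivation:
Start:
X_
XX
X_
After rotation 1 (CCW):
_X_
XXX
After rotation 2 (CCW):
_X
XX
_X
After rotation 3 (CW):
_X_
XXX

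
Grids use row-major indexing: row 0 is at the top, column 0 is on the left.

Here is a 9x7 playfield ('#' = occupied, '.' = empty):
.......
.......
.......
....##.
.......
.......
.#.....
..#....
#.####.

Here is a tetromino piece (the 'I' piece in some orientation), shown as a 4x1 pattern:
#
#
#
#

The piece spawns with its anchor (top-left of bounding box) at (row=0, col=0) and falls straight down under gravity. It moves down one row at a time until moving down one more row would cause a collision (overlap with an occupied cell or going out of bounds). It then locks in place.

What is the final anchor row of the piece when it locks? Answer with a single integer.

Answer: 4

Derivation:
Spawn at (row=0, col=0). Try each row:
  row 0: fits
  row 1: fits
  row 2: fits
  row 3: fits
  row 4: fits
  row 5: blocked -> lock at row 4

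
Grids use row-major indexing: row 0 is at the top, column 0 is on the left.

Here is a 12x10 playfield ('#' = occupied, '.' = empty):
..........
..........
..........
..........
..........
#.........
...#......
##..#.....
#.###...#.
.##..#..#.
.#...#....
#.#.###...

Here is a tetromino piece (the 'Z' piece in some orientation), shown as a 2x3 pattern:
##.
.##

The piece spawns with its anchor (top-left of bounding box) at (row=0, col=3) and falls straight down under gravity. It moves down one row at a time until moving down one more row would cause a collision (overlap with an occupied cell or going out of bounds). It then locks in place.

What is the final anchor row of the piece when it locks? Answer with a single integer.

Answer: 5

Derivation:
Spawn at (row=0, col=3). Try each row:
  row 0: fits
  row 1: fits
  row 2: fits
  row 3: fits
  row 4: fits
  row 5: fits
  row 6: blocked -> lock at row 5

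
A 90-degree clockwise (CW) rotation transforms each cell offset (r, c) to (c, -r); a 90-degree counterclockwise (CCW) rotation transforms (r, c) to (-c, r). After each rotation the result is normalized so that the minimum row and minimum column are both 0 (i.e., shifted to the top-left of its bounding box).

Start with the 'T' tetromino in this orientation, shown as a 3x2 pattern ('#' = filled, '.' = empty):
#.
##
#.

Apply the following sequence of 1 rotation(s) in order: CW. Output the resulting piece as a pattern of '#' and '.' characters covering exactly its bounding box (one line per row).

Start:
#.
##
#.
After rotation 1 (CW):
###
.#.

Answer: ###
.#.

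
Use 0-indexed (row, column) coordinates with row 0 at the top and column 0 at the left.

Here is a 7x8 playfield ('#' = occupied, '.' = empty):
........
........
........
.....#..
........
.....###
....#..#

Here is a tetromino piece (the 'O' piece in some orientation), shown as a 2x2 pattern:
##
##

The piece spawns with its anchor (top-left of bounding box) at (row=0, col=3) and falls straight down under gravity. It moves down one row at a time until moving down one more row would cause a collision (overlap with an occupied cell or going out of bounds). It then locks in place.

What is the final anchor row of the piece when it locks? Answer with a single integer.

Answer: 4

Derivation:
Spawn at (row=0, col=3). Try each row:
  row 0: fits
  row 1: fits
  row 2: fits
  row 3: fits
  row 4: fits
  row 5: blocked -> lock at row 4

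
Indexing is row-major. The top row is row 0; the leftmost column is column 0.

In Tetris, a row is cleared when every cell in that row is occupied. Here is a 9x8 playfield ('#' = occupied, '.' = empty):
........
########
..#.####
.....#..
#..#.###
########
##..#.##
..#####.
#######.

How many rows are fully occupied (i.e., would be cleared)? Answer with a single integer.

Check each row:
  row 0: 8 empty cells -> not full
  row 1: 0 empty cells -> FULL (clear)
  row 2: 3 empty cells -> not full
  row 3: 7 empty cells -> not full
  row 4: 3 empty cells -> not full
  row 5: 0 empty cells -> FULL (clear)
  row 6: 3 empty cells -> not full
  row 7: 3 empty cells -> not full
  row 8: 1 empty cell -> not full
Total rows cleared: 2

Answer: 2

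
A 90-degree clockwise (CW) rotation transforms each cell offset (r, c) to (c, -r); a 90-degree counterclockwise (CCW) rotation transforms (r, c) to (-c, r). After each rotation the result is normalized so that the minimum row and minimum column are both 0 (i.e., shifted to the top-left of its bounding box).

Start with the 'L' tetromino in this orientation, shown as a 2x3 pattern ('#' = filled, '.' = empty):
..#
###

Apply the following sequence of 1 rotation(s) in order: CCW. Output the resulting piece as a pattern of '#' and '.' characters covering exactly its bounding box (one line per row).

Answer: ##
.#
.#

Derivation:
Start:
..#
###
After rotation 1 (CCW):
##
.#
.#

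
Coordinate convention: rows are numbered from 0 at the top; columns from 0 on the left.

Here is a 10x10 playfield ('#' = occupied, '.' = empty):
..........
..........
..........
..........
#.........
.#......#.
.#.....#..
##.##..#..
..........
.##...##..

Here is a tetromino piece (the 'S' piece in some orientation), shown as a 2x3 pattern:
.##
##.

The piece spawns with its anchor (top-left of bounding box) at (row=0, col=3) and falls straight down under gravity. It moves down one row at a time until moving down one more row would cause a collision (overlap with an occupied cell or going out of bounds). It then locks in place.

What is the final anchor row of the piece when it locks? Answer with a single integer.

Answer: 5

Derivation:
Spawn at (row=0, col=3). Try each row:
  row 0: fits
  row 1: fits
  row 2: fits
  row 3: fits
  row 4: fits
  row 5: fits
  row 6: blocked -> lock at row 5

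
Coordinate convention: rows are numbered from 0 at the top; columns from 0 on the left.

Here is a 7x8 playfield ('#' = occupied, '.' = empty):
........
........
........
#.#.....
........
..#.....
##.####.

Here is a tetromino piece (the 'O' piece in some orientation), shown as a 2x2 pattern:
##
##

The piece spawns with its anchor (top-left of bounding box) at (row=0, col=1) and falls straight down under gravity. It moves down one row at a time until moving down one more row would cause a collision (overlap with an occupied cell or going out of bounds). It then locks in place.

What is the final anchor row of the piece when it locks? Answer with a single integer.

Spawn at (row=0, col=1). Try each row:
  row 0: fits
  row 1: fits
  row 2: blocked -> lock at row 1

Answer: 1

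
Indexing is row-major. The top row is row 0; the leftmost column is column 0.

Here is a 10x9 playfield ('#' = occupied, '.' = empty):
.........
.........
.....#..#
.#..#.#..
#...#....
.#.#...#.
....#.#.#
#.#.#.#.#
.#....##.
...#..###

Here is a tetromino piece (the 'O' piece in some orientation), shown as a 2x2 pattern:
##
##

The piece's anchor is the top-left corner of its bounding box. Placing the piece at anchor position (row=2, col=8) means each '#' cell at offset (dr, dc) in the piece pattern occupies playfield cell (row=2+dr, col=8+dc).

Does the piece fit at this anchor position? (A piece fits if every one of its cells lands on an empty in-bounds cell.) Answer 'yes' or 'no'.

Answer: no

Derivation:
Check each piece cell at anchor (2, 8):
  offset (0,0) -> (2,8): occupied ('#') -> FAIL
  offset (0,1) -> (2,9): out of bounds -> FAIL
  offset (1,0) -> (3,8): empty -> OK
  offset (1,1) -> (3,9): out of bounds -> FAIL
All cells valid: no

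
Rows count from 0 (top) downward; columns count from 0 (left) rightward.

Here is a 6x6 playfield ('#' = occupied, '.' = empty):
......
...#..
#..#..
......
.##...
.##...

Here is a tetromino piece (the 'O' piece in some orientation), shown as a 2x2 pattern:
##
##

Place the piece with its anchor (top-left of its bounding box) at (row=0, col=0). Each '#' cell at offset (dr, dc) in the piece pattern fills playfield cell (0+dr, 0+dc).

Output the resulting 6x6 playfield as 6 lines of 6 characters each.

Fill (0+0,0+0) = (0,0)
Fill (0+0,0+1) = (0,1)
Fill (0+1,0+0) = (1,0)
Fill (0+1,0+1) = (1,1)

Answer: ##....
##.#..
#..#..
......
.##...
.##...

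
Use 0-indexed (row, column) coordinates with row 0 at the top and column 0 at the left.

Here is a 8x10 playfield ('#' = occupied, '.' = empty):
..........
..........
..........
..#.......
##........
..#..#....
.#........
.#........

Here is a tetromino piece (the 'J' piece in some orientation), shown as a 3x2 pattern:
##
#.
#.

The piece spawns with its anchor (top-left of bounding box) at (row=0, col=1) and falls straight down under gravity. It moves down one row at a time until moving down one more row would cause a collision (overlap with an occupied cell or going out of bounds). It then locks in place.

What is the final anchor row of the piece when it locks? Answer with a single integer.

Answer: 1

Derivation:
Spawn at (row=0, col=1). Try each row:
  row 0: fits
  row 1: fits
  row 2: blocked -> lock at row 1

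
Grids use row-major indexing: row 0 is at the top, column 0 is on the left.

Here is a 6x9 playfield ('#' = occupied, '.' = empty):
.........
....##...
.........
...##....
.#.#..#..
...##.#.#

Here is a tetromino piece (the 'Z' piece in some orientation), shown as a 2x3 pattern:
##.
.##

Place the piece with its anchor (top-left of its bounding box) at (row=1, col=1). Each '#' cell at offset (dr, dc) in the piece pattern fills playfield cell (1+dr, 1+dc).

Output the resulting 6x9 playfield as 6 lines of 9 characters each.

Answer: .........
.##.##...
..##.....
...##....
.#.#..#..
...##.#.#

Derivation:
Fill (1+0,1+0) = (1,1)
Fill (1+0,1+1) = (1,2)
Fill (1+1,1+1) = (2,2)
Fill (1+1,1+2) = (2,3)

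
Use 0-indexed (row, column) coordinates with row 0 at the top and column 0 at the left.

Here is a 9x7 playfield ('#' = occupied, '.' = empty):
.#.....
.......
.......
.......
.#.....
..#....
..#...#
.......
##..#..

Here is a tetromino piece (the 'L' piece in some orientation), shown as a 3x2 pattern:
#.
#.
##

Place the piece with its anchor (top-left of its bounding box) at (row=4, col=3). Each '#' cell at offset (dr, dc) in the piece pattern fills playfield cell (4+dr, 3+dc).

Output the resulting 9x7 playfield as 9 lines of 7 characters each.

Fill (4+0,3+0) = (4,3)
Fill (4+1,3+0) = (5,3)
Fill (4+2,3+0) = (6,3)
Fill (4+2,3+1) = (6,4)

Answer: .#.....
.......
.......
.......
.#.#...
..##...
..###.#
.......
##..#..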